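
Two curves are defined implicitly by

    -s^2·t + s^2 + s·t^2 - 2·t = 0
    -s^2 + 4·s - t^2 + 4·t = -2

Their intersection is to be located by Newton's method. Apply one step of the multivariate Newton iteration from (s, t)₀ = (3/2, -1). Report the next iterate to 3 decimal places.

(0.415, -0.944)

At (3/2, -1): F = (8.000, 0.750).
Jacobian J = [[-2·s·t + 2·s + t^2, -s^2 + 2·s·t - 2], [-2·s + 4, -2·t + 4]].
At the point, J = [[7.000, -7.250], [1.000, 6.000]] (det J = 49.250).
Solving J·Δ = −F gives Δ = (-1.085, 0.056).
Then the next iterate is (s, t)₁ = (0.415, -0.944).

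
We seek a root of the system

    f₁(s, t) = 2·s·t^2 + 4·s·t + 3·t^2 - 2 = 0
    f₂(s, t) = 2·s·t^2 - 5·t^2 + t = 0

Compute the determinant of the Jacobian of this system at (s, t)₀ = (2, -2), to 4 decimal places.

J = [[2·t^2 + 4·t, 4·s·t + 4·s + 6·t], [2·t^2, 4·s·t - 10·t + 1]].
At the point, J = [[0.0000, -20.0000], [8.0000, 5.0000]].
det J = 160.0000.

160.0000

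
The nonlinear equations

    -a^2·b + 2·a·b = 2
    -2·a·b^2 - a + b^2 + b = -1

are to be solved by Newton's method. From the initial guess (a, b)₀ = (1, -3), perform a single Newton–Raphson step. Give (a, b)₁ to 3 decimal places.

(2.211, 2.000)

At (1, -3): F = (-5.000, -12.000).
Jacobian J = [[-2·a·b + 2·b, -a^2 + 2·a], [-2·b^2 - 1, -4·a·b + 2·b + 1]].
At the point, J = [[0.000, 1.000], [-19.000, 7.000]] (det J = 19.000).
Solving J·Δ = −F gives Δ = (1.211, 5.000).
Then the next iterate is (a, b)₁ = (2.211, 2.000).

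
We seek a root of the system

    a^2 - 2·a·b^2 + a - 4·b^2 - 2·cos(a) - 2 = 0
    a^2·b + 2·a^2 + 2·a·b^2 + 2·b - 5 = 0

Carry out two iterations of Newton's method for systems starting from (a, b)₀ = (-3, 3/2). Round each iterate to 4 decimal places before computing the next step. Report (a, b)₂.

(-1.9085, 1.9157)

At (-3, 3/2): F = (10.479985, 16.0000).
Jacobian J = [[2·a - 2·b^2 + 2·sin(a) + 1, -4·a·b - 8·b], [2·a·b + 4·a + 2·b^2, a^2 + 4·a·b + 2]].
At the point, J = [[-9.782240, 6.0000], [-16.5000, -7.0000]] (det J = 167.475680).
Solving J·Δ = −F gives Δ = (1.0113, -0.0979).
Then the next iterate is (a, b)₁ = (-1.9887, 1.4021).
Round to (-1.9887, 1.4021) and repeat: F = (0.733490, 3.440151), J = [[-8.737052, -0.063375], [-9.599744, -5.198497]].
Δ = (0.0802, 0.5136), so (a, b)₂ = (-1.9085, 1.9157).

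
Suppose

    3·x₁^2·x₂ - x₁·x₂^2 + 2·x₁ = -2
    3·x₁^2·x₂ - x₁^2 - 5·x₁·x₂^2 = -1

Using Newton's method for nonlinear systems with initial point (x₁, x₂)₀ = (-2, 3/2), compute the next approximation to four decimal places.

(-1.4038, 0.9655)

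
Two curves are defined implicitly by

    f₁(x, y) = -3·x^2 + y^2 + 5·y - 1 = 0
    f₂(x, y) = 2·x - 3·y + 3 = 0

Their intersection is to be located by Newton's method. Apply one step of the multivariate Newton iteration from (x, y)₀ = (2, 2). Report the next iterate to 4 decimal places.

At (2, 2): F = (1.0000, 1.0000).
Jacobian J = [[-6·x, 2·y + 5], [2, -3]].
At the point, J = [[-12.0000, 9.0000], [2.0000, -3.0000]] (det J = 18.0000).
Solving J·Δ = −F gives Δ = (0.6667, 0.7778).
Then the next iterate is (x, y)₁ = (2.6667, 2.7778).

(2.6667, 2.7778)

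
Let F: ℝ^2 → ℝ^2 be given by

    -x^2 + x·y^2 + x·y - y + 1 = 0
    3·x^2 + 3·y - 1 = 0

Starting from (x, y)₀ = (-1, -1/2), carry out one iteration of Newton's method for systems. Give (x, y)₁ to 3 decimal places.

At (-1, -1/2): F = (0.750, 0.500).
Jacobian J = [[-2·x + y^2 + y, 2·x·y + x - 1], [6·x, 3]].
At the point, J = [[1.750, -1.000], [-6.000, 3.000]] (det J = -0.750).
Solving J·Δ = −F gives Δ = (3.667, 7.167).
Then the next iterate is (x, y)₁ = (2.667, 6.667).

(2.667, 6.667)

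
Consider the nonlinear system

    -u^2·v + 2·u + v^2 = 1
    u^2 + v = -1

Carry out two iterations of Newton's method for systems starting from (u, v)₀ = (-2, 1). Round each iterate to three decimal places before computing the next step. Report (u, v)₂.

(8.000, -1.000)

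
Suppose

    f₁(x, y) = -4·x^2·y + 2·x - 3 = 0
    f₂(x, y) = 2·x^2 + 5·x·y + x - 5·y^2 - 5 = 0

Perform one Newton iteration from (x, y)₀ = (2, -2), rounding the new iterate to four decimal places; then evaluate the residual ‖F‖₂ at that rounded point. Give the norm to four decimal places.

At (2, -2): F = (33.0000, -35.0000).
Jacobian J = [[-8·x·y + 2, -4·x^2], [4·x + 5·y + 1, 5·x - 10·y]].
At the point, J = [[34.0000, -16.0000], [-1.0000, 30.0000]] (det J = 1004.0000).
Solving J·Δ = −F gives Δ = (-0.4283, 1.1524).
Then the next iterate is (x, y)₁ = (1.5717, -0.8476).
Re-evaluating at (1.5717, -0.8476): F = (8.518505, -8.740812), so ‖F‖₂ = 12.2052.

12.2052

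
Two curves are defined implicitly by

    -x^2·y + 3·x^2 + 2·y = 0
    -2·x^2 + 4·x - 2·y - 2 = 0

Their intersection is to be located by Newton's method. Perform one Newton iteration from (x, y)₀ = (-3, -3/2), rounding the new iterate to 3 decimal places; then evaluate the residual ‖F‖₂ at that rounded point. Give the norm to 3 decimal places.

7.272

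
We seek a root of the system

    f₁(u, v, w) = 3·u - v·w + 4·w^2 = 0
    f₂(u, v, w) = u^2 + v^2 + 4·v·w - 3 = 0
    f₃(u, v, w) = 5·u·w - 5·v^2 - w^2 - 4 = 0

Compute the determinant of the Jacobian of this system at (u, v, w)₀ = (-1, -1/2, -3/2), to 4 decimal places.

J = [[3, -w, -v + 8·w], [2·u, 2·v + 4·w, 4·v], [5·w, -10·v, 5·u - 2·w]].
At the point, J = [[3.0000, 1.5000, -11.5000], [-2.0000, -7.0000, -2.0000], [-7.5000, 5.0000, -2.0000]].
det J = 807.2500.

807.2500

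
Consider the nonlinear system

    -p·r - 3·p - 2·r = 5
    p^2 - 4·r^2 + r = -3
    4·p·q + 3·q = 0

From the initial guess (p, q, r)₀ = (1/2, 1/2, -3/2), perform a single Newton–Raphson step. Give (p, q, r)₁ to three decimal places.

(-2.669, 1.268, -0.699)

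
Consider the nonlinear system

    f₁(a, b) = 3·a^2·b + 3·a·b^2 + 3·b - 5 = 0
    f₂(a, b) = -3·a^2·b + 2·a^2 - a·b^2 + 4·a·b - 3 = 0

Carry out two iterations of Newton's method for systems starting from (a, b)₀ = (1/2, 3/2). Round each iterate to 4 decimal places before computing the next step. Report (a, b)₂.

(1.2605, 0.7499)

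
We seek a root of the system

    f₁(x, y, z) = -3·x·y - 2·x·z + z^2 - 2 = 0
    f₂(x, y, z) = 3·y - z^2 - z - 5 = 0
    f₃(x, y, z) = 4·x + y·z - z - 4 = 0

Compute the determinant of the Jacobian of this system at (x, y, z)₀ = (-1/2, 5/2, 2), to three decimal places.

-256.750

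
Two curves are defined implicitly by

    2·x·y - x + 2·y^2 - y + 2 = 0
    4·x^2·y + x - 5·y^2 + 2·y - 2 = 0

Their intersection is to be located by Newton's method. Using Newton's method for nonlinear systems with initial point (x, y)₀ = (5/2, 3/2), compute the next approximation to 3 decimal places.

(1.879, 0.624)

At (5/2, 3/2): F = (10.000, 29.750).
Jacobian J = [[2·y - 1, 2·x + 4·y - 1], [8·x·y + 1, 4·x^2 - 10·y + 2]].
At the point, J = [[2.000, 10.000], [31.000, 12.000]] (det J = -286.000).
Solving J·Δ = −F gives Δ = (-0.621, -0.876).
Then the next iterate is (x, y)₁ = (1.879, 0.624).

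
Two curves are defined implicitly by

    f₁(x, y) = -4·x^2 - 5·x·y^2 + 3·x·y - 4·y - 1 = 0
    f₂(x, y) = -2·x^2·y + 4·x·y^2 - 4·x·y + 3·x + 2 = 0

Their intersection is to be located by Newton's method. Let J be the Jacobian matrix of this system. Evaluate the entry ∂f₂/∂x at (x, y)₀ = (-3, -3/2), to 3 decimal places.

0.000

∂f₂/∂x = -4·x·y + 4·y^2 - 4·y + 3.
At (-3, -3/2) this is 0.000.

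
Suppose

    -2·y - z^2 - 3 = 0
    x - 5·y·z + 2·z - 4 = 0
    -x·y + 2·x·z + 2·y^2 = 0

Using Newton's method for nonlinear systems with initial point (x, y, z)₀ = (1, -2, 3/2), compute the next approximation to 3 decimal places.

At (1, -2, 3/2): F = (-1.250, 15.000, 13.000).
Jacobian J = [[0, -2, -2·z], [1, -5·z, -5·y + 2], [-y + 2·z, -x + 4·y, 2·x]].
At the point, J = [[0.000, -2.000, -3.000], [1.000, -7.500, 12.000], [5.000, -9.000, 2.000]] (det J = -201.500).
Solving J·Δ = −F gives Δ = (-1.269, 0.563, -0.792).
Then the next iterate is (x, y, z)₁ = (-0.269, -1.437, 0.708).

(-0.269, -1.437, 0.708)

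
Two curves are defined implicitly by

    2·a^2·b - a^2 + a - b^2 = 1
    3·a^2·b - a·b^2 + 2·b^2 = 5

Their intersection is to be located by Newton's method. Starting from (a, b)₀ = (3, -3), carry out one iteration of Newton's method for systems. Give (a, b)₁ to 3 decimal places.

At (3, -3): F = (-70.000, -95.000).
Jacobian J = [[4·a·b - 2·a + 1, 2·a^2 - 2·b], [6·a·b - b^2, 3·a^2 - 2·a·b + 4·b]].
At the point, J = [[-41.000, 24.000], [-63.000, 33.000]] (det J = 159.000).
Solving J·Δ = −F gives Δ = (0.189, 3.239).
Then the next iterate is (a, b)₁ = (3.189, 0.239).

(3.189, 0.239)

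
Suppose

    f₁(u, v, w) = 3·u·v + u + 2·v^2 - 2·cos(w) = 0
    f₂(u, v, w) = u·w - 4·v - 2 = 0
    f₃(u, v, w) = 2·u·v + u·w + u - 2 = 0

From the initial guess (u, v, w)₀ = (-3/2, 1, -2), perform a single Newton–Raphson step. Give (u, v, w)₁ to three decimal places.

(-1.101, 0.302, -2.672)

At (-3/2, 1, -2): F = (-3.16771, -3.000, -3.500).
Jacobian J = [[3·v + 1, 3·u + 4·v, 2·sin(w)], [w, -4, u], [2·v + w + 1, 2·u, u]].
At the point, J = [[4.000, -0.500, -1.81859], [-2.000, -4.000, -1.500], [1.000, -3.000, -1.500]] (det J = -9.93595).
Solving J·Δ = −F gives Δ = (0.399, -0.698, -0.672).
Then the next iterate is (u, v, w)₁ = (-1.101, 0.302, -2.672).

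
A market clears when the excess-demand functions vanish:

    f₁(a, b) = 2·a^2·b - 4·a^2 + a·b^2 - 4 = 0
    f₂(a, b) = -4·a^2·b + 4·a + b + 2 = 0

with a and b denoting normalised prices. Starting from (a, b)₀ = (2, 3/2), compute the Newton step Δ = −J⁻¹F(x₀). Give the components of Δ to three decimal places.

(-0.743, 0.157)

At (2, 3/2): F = (-3.500, -12.500).
Jacobian J = [[4·a·b - 8·a + b^2, 2·a^2 + 2·a·b], [-8·a·b + 4, -4·a^2 + 1]].
At the point, J = [[-1.750, 14.000], [-20.000, -15.000]] (det J = 306.250).
Solving J·Δ = −F gives Δ = (-0.743, 0.157).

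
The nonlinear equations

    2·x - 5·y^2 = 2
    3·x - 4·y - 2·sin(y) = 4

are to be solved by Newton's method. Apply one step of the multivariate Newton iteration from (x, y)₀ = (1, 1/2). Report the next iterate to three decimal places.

At (1, 1/2): F = (-1.250, -3.95885).
Jacobian J = [[2, -10·y], [3, -2·cos(y) - 4]].
At the point, J = [[2.000, -5.000], [3.000, -5.75517]] (det J = 3.48967).
Solving J·Δ = −F gives Δ = (3.611, 1.194).
Then the next iterate is (x, y)₁ = (4.611, 1.694).

(4.611, 1.694)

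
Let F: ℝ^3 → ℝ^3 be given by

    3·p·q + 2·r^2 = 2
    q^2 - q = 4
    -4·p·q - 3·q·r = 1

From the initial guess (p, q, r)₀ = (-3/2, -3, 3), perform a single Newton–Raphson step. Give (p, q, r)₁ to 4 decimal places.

At (-3/2, -3, 3): F = (29.5000, 8.0000, 8.0000).
Jacobian J = [[3·q, 3·p, 4·r], [0, 2·q - 1, 0], [-4·q, -4·p - 3·r, -3·q]].
At the point, J = [[-9.0000, -4.5000, 12.0000], [0.0000, -7.0000, 0.0000], [12.0000, -3.0000, 9.0000]] (det J = 1575.0000).
Solving J·Δ = −F gives Δ = (0.7305, 1.1429, -1.4819).
Then the next iterate is (p, q, r)₁ = (-0.7695, -1.8571, 1.5181).

(-0.7695, -1.8571, 1.5181)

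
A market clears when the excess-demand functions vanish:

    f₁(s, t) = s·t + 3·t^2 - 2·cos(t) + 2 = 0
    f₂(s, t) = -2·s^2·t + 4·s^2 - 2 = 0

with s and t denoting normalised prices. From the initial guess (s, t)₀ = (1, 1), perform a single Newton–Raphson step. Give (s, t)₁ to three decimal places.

(0.732, 0.464)

At (1, 1): F = (4.91940, 0.000).
Jacobian J = [[t, s + 6·t + 2·sin(t)], [-4·s·t + 8·s, -2·s^2]].
At the point, J = [[1.000, 8.68294], [4.000, -2.000]] (det J = -36.73177).
Solving J·Δ = −F gives Δ = (-0.268, -0.536).
Then the next iterate is (s, t)₁ = (0.732, 0.464).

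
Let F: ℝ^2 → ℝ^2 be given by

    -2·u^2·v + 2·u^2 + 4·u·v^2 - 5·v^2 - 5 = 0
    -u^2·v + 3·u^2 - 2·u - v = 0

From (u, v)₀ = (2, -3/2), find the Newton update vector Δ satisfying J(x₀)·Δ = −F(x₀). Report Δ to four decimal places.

At (2, -3/2): F = (21.7500, 15.5000).
Jacobian J = [[-4·u·v + 4·u + 4·v^2, -2·u^2 + 8·u·v - 10·v], [-2·u·v + 6·u - 2, -u^2 - 1]].
At the point, J = [[29.0000, -17.0000], [16.0000, -5.0000]] (det J = 127.0000).
Solving J·Δ = −F gives Δ = (-1.2185, -0.7992).

(-1.2185, -0.7992)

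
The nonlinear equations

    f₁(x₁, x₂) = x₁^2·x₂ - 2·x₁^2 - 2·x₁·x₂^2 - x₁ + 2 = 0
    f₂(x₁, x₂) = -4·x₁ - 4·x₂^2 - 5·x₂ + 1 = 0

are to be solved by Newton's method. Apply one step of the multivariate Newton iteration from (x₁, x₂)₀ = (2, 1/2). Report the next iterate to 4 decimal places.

(1.0667, -0.2519)

At (2, 1/2): F = (-7.0000, -10.5000).
Jacobian J = [[2·x₁·x₂ - 4·x₁ - 2·x₂^2 - 1, x₁^2 - 4·x₁·x₂], [-4, -8·x₂ - 5]].
At the point, J = [[-7.5000, 0.0000], [-4.0000, -9.0000]] (det J = 67.5000).
Solving J·Δ = −F gives Δ = (-0.9333, -0.7519).
Then the next iterate is (x₁, x₂)₁ = (1.0667, -0.2519).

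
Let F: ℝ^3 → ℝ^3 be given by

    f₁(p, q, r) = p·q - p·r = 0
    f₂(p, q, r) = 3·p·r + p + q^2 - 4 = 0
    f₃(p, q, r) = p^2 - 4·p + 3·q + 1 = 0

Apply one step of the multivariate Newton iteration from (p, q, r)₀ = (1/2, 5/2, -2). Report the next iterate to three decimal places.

At (1/2, 5/2, -2): F = (2.250, -0.250, 6.750).
Jacobian J = [[q - r, p, -p], [3·r + 1, 2·q, 3·p], [2·p - 4, 3, 0]].
At the point, J = [[4.500, 0.500, -0.500], [-5.000, 5.000, 1.500], [-3.000, 3.000, 0.000]] (det J = -22.500).
Solving J·Δ = −F gives Δ = (0.542, -1.708, 7.667).
Then the next iterate is (p, q, r)₁ = (1.042, 0.792, 5.667).

(1.042, 0.792, 5.667)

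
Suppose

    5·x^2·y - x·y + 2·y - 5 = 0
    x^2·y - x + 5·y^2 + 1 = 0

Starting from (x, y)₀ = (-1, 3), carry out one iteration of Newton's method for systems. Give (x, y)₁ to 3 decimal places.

(-0.805, 1.431)

At (-1, 3): F = (19.000, 50.000).
Jacobian J = [[10·x·y - y, 5·x^2 - x + 2], [2·x·y - 1, x^2 + 10·y]].
At the point, J = [[-33.000, 8.000], [-7.000, 31.000]] (det J = -967.000).
Solving J·Δ = −F gives Δ = (0.195, -1.569).
Then the next iterate is (x, y)₁ = (-0.805, 1.431).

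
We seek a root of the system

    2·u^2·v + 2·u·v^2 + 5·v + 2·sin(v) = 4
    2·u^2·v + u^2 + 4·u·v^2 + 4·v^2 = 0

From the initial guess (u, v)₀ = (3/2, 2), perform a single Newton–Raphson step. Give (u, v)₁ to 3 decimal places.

(0.605, 1.472)

At (3/2, 2): F = (28.81859, 51.250).
Jacobian J = [[4·u·v + 2·v^2, 2·u^2 + 4·u·v + 2·cos(v) + 5], [4·u·v + 2·u + 4·v^2, 2·u^2 + 8·u·v + 8·v]].
At the point, J = [[20.000, 20.66771], [31.000, 44.500]] (det J = 249.30110).
Solving J·Δ = −F gives Δ = (-0.895, -0.528).
Then the next iterate is (u, v)₁ = (0.605, 1.472).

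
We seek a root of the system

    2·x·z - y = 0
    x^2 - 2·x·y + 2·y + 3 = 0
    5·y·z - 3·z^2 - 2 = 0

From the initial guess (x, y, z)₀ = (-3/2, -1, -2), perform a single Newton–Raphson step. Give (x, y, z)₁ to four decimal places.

(-0.4025, -0.8305, -1.1864)

At (-3/2, -1, -2): F = (7.0000, 0.2500, -4.0000).
Jacobian J = [[2·z, -1, 2·x], [2·x - 2·y, -2·x + 2, 0], [0, 5·z, 5·y - 6·z]].
At the point, J = [[-4.0000, -1.0000, -3.0000], [-1.0000, 5.0000, 0.0000], [0.0000, -10.0000, 7.0000]] (det J = -177.0000).
Solving J·Δ = −F gives Δ = (1.0975, 0.1695, 0.8136).
Then the next iterate is (x, y, z)₁ = (-0.4025, -0.8305, -1.1864).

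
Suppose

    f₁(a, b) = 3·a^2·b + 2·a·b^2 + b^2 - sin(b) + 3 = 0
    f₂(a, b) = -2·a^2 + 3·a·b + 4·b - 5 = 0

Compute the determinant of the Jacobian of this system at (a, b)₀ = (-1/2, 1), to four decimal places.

J = [[6·a·b + 2·b^2, 3·a^2 + 4·a·b + 2·b - cos(b)], [-4·a + 3·b, 3·a + 4]].
At the point, J = [[-1.0000, 0.209698], [5.0000, 2.5000]].
det J = -3.5485.

-3.5485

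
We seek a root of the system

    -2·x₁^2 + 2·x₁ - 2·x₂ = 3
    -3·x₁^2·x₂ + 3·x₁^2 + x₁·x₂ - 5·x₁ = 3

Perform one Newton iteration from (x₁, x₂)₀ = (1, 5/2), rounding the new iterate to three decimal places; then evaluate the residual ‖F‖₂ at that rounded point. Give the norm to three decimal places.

At (1, 5/2): F = (-8.000, -10.000).
Jacobian J = [[-4·x₁ + 2, -2], [-6·x₁·x₂ + 6·x₁ + x₂ - 5, -3·x₁^2 + x₁]].
At the point, J = [[-2.000, -2.000], [-11.500, -2.000]] (det J = -19.000).
Solving J·Δ = −F gives Δ = (-0.211, -3.789).
Then the next iterate is (x₁, x₂)₁ = (0.789, -1.289).
Re-evaluating at (0.789, -1.289): F = (-0.08904, -3.68717), so ‖F‖₂ = 3.688.

3.688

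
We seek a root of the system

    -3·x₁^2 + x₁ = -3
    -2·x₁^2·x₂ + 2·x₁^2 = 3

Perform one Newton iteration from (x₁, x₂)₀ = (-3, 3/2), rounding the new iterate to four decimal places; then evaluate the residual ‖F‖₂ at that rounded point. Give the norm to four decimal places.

At (-3, 3/2): F = (-27.0000, -12.0000).
Jacobian J = [[-6·x₁ + 1, 0], [-4·x₁·x₂ + 4·x₁, -2·x₁^2]].
At the point, J = [[19.0000, 0.0000], [6.0000, -18.0000]] (det J = -342.0000).
Solving J·Δ = −F gives Δ = (1.4211, -0.1930).
Then the next iterate is (x₁, x₂)₁ = (-1.5789, 1.3070).
Re-evaluating at (-1.5789, 1.3070): F = (-6.057676, -4.530656), so ‖F‖₂ = 7.5645.

7.5645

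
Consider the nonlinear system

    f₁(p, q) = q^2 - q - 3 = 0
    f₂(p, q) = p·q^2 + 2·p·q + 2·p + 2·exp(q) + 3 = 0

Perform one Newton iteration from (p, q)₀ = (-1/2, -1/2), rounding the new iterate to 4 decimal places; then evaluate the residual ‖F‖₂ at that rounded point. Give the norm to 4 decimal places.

1.3276

At (-1/2, -1/2): F = (-2.2500, 3.588061).
Jacobian J = [[0, 2·q - 1], [q^2 + 2·q + 2, 2·p·q + 2·p + 2·exp(q)]].
At the point, J = [[0.0000, -2.0000], [1.2500, 0.713061]] (det J = 2.5000).
Solving J·Δ = −F gives Δ = (-2.2287, -1.1250).
Then the next iterate is (p, q)₁ = (-2.7287, -1.6250).
Re-evaluating at (-2.7287, -1.6250): F = (1.265625, -0.400775), so ‖F‖₂ = 1.3276.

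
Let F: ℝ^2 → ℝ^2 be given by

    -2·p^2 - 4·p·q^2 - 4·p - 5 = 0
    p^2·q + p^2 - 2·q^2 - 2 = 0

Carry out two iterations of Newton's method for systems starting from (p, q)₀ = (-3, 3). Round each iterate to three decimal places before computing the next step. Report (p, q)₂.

At (-3, 3): F = (97.000, 16.000).
Jacobian J = [[-4·p - 4·q^2 - 4, -8·p·q], [2·p·q + 2·p, p^2 - 4·q]].
At the point, J = [[-28.000, 72.000], [-24.000, -3.000]] (det J = 1812.000).
Solving J·Δ = −F gives Δ = (0.796, -1.038).
Then the next iterate is (p, q)₁ = (-2.204, 1.962).
Round to (-2.204, 1.962) and repeat: F = (28.03747, 4.68937), J = [[-10.58178, 34.59398], [-13.05650, -2.99038]].
Δ = (0.509, -0.655), so (p, q)₂ = (-1.695, 1.307).

(-1.695, 1.307)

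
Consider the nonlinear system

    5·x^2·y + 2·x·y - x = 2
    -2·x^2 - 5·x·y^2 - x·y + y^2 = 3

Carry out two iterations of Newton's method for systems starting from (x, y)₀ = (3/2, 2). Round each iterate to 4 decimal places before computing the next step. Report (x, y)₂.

At (3/2, 2): F = (25.0000, -36.5000).
Jacobian J = [[10·x·y + 2·y - 1, 5·x^2 + 2·x], [-4·x - 5·y^2 - y, -10·x·y - x + 2·y]].
At the point, J = [[33.0000, 14.2500], [-28.0000, -27.5000]] (det J = -508.5000).
Solving J·Δ = −F gives Δ = (-0.3292, -0.9921).
Then the next iterate is (x, y)₁ = (1.1708, 1.0079).
Round to (1.1708, 1.0079) and repeat: F = (6.097307, -11.852591), J = [[12.816293, 9.195463], [-10.770412, -10.955493]].
Δ = (1.0198, -2.0845), so (x, y)₂ = (2.1906, -1.0766).

(2.1906, -1.0766)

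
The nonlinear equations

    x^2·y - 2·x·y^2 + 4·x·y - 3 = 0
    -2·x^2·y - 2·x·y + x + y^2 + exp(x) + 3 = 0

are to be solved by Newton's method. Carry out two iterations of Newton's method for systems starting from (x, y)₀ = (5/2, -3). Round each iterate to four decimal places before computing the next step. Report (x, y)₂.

(0.1826, -1.8409)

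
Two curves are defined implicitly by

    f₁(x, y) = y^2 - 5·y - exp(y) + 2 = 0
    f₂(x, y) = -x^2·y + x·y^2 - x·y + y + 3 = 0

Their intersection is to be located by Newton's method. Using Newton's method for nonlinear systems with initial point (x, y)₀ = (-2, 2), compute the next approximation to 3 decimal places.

(-2.522, 0.642)

At (-2, 2): F = (-11.38906, -7.000).
Jacobian J = [[0, 2·y - exp(y) - 5], [-2·x·y + y^2 - y, -x^2 + 2·x·y - x + 1]].
At the point, J = [[0.000, -8.38906], [10.000, -9.000]] (det J = 83.89056).
Solving J·Δ = −F gives Δ = (-0.522, -1.358).
Then the next iterate is (x, y)₁ = (-2.522, 0.642).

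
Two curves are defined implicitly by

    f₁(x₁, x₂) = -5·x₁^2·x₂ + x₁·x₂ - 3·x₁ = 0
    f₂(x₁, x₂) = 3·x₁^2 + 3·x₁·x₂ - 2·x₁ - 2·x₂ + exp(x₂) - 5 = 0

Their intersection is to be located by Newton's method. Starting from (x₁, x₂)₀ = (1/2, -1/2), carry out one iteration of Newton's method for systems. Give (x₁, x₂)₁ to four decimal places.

(-6.5919, 7.4558)

At (1/2, -1/2): F = (-1.1250, -4.393469).
Jacobian J = [[-10·x₁·x₂ + x₂ - 3, -5·x₁^2 + x₁], [6·x₁ + 3·x₂ - 2, 3·x₁ + exp(x₂) - 2]].
At the point, J = [[-1.0000, -0.7500], [-0.5000, 0.106531]] (det J = -0.481531).
Solving J·Δ = −F gives Δ = (-7.0919, 7.9558).
Then the next iterate is (x₁, x₂)₁ = (-6.5919, 7.4558).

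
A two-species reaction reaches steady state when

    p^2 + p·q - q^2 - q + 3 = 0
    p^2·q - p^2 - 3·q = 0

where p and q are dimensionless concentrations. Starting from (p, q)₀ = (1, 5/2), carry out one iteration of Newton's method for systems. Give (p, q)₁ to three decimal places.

At (1, 5/2): F = (-2.250, -6.000).
Jacobian J = [[2·p + q, p - 2·q - 1], [2·p·q - 2·p, p^2 - 3]].
At the point, J = [[4.500, -5.000], [3.000, -2.000]] (det J = 6.000).
Solving J·Δ = −F gives Δ = (4.250, 3.375).
Then the next iterate is (p, q)₁ = (5.250, 5.875).

(5.250, 5.875)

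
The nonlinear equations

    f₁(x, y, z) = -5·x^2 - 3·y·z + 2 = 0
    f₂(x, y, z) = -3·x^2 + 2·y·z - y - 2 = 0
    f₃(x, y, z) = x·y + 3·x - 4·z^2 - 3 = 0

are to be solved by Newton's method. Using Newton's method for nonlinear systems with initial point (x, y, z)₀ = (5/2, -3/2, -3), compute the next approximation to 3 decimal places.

(1.259, -0.942, -1.512)

At (5/2, -3/2, -3): F = (-42.750, -10.250, -35.250).
Jacobian J = [[-10·x, -3·z, -3·y], [-6·x, 2·z - 1, 2·y], [y + 3, x, -8·z]].
At the point, J = [[-25.000, 9.000, 4.500], [-15.000, -7.000, -3.000], [1.500, 2.500, 24.000]] (det J = 7090.500).
Solving J·Δ = −F gives Δ = (-1.241, 0.558, 1.488).
Then the next iterate is (x, y, z)₁ = (1.259, -0.942, -1.512).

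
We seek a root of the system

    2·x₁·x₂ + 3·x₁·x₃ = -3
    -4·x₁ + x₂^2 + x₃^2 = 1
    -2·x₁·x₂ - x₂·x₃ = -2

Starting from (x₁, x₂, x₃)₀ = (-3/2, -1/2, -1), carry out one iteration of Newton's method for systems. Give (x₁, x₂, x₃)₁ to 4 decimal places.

(-0.5500, -0.9167, 0.4333)

At (-3/2, -1/2, -1): F = (9.0000, 6.2500, 0.0000).
Jacobian J = [[2·x₂ + 3·x₃, 2·x₁, 3·x₁], [-4, 2·x₂, 2·x₃], [-2·x₂, -2·x₁ - x₃, -x₂]].
At the point, J = [[-4.0000, -3.0000, -4.5000], [-4.0000, -1.0000, -2.0000], [1.0000, 4.0000, 0.5000]] (det J = 37.5000).
Solving J·Δ = −F gives Δ = (0.9500, -0.4167, 1.4333).
Then the next iterate is (x₁, x₂, x₃)₁ = (-0.5500, -0.9167, 0.4333).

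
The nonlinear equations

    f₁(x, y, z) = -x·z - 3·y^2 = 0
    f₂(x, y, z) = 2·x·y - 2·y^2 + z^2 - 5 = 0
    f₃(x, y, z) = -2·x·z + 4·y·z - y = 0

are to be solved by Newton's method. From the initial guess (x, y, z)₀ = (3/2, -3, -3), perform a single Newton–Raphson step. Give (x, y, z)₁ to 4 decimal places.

At (3/2, -3, -3): F = (-22.5000, -23.0000, 48.0000).
Jacobian J = [[-z, -6·y, -x], [2·y, 2·x - 4·y, 2·z], [-2·z, 4·z - 1, -2·x + 4·y]].
At the point, J = [[3.0000, 18.0000, -1.5000], [-6.0000, 15.0000, -6.0000], [6.0000, -13.0000, -15.0000]] (det J = -3159.0000).
Solving J·Δ = −F gives Δ = (-1.2488, 1.5698, 1.3400).
Then the next iterate is (x, y, z)₁ = (0.2512, -1.4302, -1.6600).

(0.2512, -1.4302, -1.6600)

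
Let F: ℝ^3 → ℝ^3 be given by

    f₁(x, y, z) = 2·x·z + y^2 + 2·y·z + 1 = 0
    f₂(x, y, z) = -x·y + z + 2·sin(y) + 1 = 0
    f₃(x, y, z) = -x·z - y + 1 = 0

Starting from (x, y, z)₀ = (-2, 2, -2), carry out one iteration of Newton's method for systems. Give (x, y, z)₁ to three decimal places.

(-0.750, -0.140, -1.820)

At (-2, 2, -2): F = (5.000, 4.81859, -5.000).
Jacobian J = [[2·z, 2·y + 2·z, 2·x + 2·y], [-y, -x + 2·cos(y), 1], [-z, -1, -x]].
At the point, J = [[-4.000, 0.000, 0.000], [-2.000, 1.16771, 1.000], [2.000, -1.000, 2.000]] (det J = -13.34165).
Solving J·Δ = −F gives Δ = (1.250, -2.140, 0.180).
Then the next iterate is (x, y, z)₁ = (-0.750, -0.140, -1.820).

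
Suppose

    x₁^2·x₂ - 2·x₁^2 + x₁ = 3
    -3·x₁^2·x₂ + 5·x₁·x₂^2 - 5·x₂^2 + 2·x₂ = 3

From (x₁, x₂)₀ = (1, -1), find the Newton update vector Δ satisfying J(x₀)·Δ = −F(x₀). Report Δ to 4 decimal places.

At (1, -1): F = (-5.0000, -2.0000).
Jacobian J = [[2·x₁·x₂ - 4·x₁ + 1, x₁^2], [-6·x₁·x₂ + 5·x₂^2, -3·x₁^2 + 10·x₁·x₂ - 10·x₂ + 2]].
At the point, J = [[-5.0000, 1.0000], [11.0000, -1.0000]] (det J = -6.0000).
Solving J·Δ = −F gives Δ = (1.1667, 10.8333).

(1.1667, 10.8333)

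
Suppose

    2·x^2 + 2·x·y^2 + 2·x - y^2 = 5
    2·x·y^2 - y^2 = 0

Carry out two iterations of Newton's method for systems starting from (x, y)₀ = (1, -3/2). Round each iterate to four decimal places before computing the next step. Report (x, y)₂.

(1.1583, -0.2531)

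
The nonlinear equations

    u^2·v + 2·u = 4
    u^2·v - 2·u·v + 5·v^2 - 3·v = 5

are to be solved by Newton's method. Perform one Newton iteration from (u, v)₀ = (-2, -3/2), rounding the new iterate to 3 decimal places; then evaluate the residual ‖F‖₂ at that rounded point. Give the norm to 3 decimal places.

At (-2, -3/2): F = (-14.000, -1.250).
Jacobian J = [[2·u·v + 2, u^2], [2·u·v - 2·v, u^2 - 2·u + 10·v - 3]].
At the point, J = [[8.000, 4.000], [9.000, -10.000]] (det J = -116.000).
Solving J·Δ = −F gives Δ = (1.250, 1.000).
Then the next iterate is (u, v)₁ = (-0.750, -0.500).
Re-evaluating at (-0.750, -0.500): F = (-5.78125, -3.28125), so ‖F‖₂ = 6.648.

6.648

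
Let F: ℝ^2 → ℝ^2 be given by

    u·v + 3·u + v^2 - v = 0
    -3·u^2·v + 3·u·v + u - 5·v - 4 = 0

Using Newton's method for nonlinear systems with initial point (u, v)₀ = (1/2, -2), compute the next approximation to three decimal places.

(21.000, 4.000)

At (1/2, -2): F = (6.500, 5.000).
Jacobian J = [[v + 3, u + 2·v - 1], [-6·u·v + 3·v + 1, -3·u^2 + 3·u - 5]].
At the point, J = [[1.000, -4.500], [1.000, -4.250]] (det J = 0.250).
Solving J·Δ = −F gives Δ = (20.500, 6.000).
Then the next iterate is (u, v)₁ = (21.000, 4.000).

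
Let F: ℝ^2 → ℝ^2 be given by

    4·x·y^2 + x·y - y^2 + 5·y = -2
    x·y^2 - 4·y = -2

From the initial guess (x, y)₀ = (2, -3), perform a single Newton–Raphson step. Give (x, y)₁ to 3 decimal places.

(3.953, 0.099)

At (2, -3): F = (44.000, 32.000).
Jacobian J = [[4·y^2 + y, 8·x·y + x - 2·y + 5], [y^2, 2·x·y - 4]].
At the point, J = [[33.000, -35.000], [9.000, -16.000]] (det J = -213.000).
Solving J·Δ = −F gives Δ = (1.953, 3.099).
Then the next iterate is (x, y)₁ = (3.953, 0.099).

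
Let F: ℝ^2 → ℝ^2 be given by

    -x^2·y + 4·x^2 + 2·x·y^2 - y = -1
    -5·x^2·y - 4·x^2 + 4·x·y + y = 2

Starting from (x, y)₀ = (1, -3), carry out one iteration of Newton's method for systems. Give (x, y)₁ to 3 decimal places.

At (1, -3): F = (29.000, -6.000).
Jacobian J = [[-2·x·y + 8·x + 2·y^2, -x^2 + 4·x·y - 1], [-10·x·y - 8·x + 4·y, -5·x^2 + 4·x + 1]].
At the point, J = [[32.000, -14.000], [10.000, 0.000]] (det J = 140.000).
Solving J·Δ = −F gives Δ = (0.600, 3.443).
Then the next iterate is (x, y)₁ = (1.600, 0.443).

(1.600, 0.443)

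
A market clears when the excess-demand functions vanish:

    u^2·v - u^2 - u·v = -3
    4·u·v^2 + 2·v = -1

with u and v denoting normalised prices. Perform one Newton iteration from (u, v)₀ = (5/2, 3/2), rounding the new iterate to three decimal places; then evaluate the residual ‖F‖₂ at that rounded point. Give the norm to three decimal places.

At (5/2, 3/2): F = (2.375, 26.500).
Jacobian J = [[2·u·v - 2·u - v, u^2 - u], [4·v^2, 8·u·v + 2]].
At the point, J = [[1.000, 3.750], [9.000, 32.000]] (det J = -1.750).
Solving J·Δ = −F gives Δ = (-13.357, 2.929).
Then the next iterate is (u, v)₁ = (-10.857, 4.429).
Re-evaluating at (-10.857, 4.429): F = (455.27714, -842.02743), so ‖F‖₂ = 957.229.

957.229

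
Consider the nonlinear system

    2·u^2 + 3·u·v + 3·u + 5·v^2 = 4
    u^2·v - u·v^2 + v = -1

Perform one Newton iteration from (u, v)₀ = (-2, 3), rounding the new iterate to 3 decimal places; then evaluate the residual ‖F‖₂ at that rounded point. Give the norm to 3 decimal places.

11.745

At (-2, 3): F = (25.000, 34.000).
Jacobian J = [[4·u + 3·v + 3, 3·u + 10·v], [2·u·v - v^2, u^2 - 2·u·v + 1]].
At the point, J = [[4.000, 24.000], [-21.000, 17.000]] (det J = 572.000).
Solving J·Δ = −F gives Δ = (0.684, -1.156).
Then the next iterate is (u, v)₁ = (-1.316, 1.844).
Re-evaluating at (-1.316, 1.844): F = (5.23728, 10.51238), so ‖F‖₂ = 11.745.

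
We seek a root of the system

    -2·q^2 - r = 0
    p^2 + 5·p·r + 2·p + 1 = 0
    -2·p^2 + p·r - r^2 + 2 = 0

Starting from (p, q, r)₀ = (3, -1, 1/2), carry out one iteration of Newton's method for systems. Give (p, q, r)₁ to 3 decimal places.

At (3, -1, 1/2): F = (-2.500, 23.500, -14.750).
Jacobian J = [[0, -4·q, -1], [2·p + 5·r + 2, 0, 5·p], [-4·p + r, 0, p - 2·r]].
At the point, J = [[0.000, 4.000, -1.000], [10.500, 0.000, 15.000], [-11.500, 0.000, 2.000]] (det J = -774.000).
Solving J·Δ = −F gives Δ = (-1.386, 0.476, -0.596).
Then the next iterate is (p, q, r)₁ = (1.614, -0.524, -0.096).

(1.614, -0.524, -0.096)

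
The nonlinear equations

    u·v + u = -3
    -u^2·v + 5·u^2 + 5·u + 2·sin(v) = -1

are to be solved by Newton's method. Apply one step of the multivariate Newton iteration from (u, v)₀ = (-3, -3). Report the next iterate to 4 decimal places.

(-2.3056, -0.4630)

At (-3, -3): F = (9.0000, 57.717760).
Jacobian J = [[v + 1, u], [-2·u·v + 10·u + 5, -u^2 + 2·cos(v)]].
At the point, J = [[-2.0000, -3.0000], [-43.0000, -10.979985]] (det J = -107.040030).
Solving J·Δ = −F gives Δ = (0.6944, 2.5370).
Then the next iterate is (u, v)₁ = (-2.3056, -0.4630).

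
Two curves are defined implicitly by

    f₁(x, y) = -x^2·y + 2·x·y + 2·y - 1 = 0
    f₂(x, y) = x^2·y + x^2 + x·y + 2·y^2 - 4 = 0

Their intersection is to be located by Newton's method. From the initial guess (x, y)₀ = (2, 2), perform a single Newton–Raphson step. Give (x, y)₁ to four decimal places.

At (2, 2): F = (3.0000, 20.0000).
Jacobian J = [[-2·x·y + 2·y, -x^2 + 2·x + 2], [2·x·y + 2·x + y, x^2 + x + 4·y]].
At the point, J = [[-4.0000, 2.0000], [14.0000, 14.0000]] (det J = -84.0000).
Solving J·Δ = −F gives Δ = (0.0238, -1.4524).
Then the next iterate is (x, y)₁ = (2.0238, 0.5476).

(2.0238, 0.5476)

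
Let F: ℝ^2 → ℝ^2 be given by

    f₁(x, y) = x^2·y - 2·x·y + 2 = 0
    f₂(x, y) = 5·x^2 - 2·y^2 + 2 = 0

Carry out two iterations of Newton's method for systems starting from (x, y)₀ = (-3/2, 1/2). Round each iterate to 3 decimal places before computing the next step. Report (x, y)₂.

At (-3/2, 1/2): F = (4.625, 12.750).
Jacobian J = [[2·x·y - 2·y, x^2 - 2·x], [10·x, -4·y]].
At the point, J = [[-2.500, 5.250], [-15.000, -2.000]] (det J = 83.750).
Solving J·Δ = −F gives Δ = (0.910, -0.448).
Then the next iterate is (x, y)₁ = (-0.590, 0.052).
Round to (-0.590, 0.052) and repeat: F = (2.07946, 3.73509), J = [[-0.16536, 1.52810], [-5.900, -0.208]].
Δ = (0.678, -1.287), so (x, y)₂ = (0.088, -1.235).

(0.088, -1.235)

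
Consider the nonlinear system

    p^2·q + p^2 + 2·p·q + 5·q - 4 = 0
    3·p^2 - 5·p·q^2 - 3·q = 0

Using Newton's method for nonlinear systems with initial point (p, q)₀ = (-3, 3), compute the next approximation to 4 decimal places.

(-1.7768, 2.1271)

At (-3, 3): F = (29.0000, 153.0000).
Jacobian J = [[2·p·q + 2·p + 2·q, p^2 + 2·p + 5], [6·p - 5·q^2, -10·p·q - 3]].
At the point, J = [[-18.0000, 8.0000], [-63.0000, 87.0000]] (det J = -1062.0000).
Solving J·Δ = −F gives Δ = (1.2232, -0.8729).
Then the next iterate is (p, q)₁ = (-1.7768, 2.1271).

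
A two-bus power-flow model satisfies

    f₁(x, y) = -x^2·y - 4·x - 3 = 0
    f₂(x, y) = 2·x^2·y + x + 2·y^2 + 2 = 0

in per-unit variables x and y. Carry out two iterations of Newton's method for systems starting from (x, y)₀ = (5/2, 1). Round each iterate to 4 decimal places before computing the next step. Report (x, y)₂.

(-0.7464, 0.5528)

At (5/2, 1): F = (-19.2500, 19.0000).
Jacobian J = [[-2·x·y - 4, -x^2], [4·x·y + 1, 2·x^2 + 4·y]].
At the point, J = [[-9.0000, -6.2500], [11.0000, 16.5000]] (det J = -79.7500).
Solving J·Δ = −F gives Δ = (-2.4937, 0.5110).
Then the next iterate is (x, y)₁ = (0.0063, 1.5110).
Round to (0.0063, 1.5110) and repeat: F = (-3.025260, 6.572662), J = [[-4.019039, -0.000040], [1.038077, 6.044079]].
Δ = (-0.7527, -0.9582), so (x, y)₂ = (-0.7464, 0.5528).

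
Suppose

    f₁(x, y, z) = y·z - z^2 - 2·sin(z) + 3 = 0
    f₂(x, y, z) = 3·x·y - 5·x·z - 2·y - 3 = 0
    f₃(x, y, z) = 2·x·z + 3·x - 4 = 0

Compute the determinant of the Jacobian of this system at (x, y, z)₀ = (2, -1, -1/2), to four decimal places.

23.0413

J = [[0, z, y - 2·z - 2·cos(z)], [3·y - 5·z, 3·x - 2, -5·x], [2·z + 3, 0, 2·x]].
At the point, J = [[0.0000, -0.5000, -1.755165], [-0.5000, 4.0000, -10.0000], [2.0000, 0.0000, 4.0000]].
det J = 23.0413.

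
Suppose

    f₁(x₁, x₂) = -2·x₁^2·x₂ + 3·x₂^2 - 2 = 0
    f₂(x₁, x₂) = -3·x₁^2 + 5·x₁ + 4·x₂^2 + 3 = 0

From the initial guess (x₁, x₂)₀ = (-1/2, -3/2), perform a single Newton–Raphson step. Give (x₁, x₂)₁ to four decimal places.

At (-1/2, -3/2): F = (5.5000, 8.7500).
Jacobian J = [[-4·x₁·x₂, -2·x₁^2 + 6·x₂], [-6·x₁ + 5, 8·x₂]].
At the point, J = [[-3.0000, -9.5000], [8.0000, -12.0000]] (det J = 112.0000).
Solving J·Δ = −F gives Δ = (-0.1529, 0.6272).
Then the next iterate is (x₁, x₂)₁ = (-0.6529, -0.8728).

(-0.6529, -0.8728)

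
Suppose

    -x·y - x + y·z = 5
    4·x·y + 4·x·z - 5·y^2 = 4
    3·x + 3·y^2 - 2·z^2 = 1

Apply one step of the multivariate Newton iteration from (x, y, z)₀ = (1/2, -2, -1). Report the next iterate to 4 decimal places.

At (1/2, -2, -1): F = (-2.5000, -30.0000, 10.5000).
Jacobian J = [[-y - 1, -x + z, y], [4·y + 4·z, 4·x - 10·y, 4·x], [3, 6·y, -4·z]].
At the point, J = [[1.0000, -1.5000, -2.0000], [-12.0000, 22.0000, 2.0000], [3.0000, -12.0000, 4.0000]] (det J = -125.0000).
Solving J·Δ = −F gives Δ = (-5.9960, -1.6320, -3.0240).
Then the next iterate is (x, y, z)₁ = (-5.4960, -3.6320, -4.0240).

(-5.4960, -3.6320, -4.0240)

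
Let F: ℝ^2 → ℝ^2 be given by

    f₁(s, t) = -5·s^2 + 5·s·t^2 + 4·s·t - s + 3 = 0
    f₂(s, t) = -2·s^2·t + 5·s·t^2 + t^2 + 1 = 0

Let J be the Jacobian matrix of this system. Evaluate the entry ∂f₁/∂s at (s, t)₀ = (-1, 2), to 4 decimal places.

37.0000

∂f₁/∂s = -10·s + 5·t^2 + 4·t - 1.
At (-1, 2) this is 37.0000.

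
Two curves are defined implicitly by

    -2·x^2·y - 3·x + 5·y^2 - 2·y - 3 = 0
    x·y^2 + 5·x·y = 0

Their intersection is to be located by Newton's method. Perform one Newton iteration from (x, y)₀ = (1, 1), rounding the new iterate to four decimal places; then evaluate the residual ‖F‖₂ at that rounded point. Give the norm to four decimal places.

At (1, 1): F = (-5.0000, 6.0000).
Jacobian J = [[-4·x·y - 3, -2·x^2 + 10·y - 2], [y^2 + 5·y, 2·x·y + 5·x]].
At the point, J = [[-7.0000, 6.0000], [6.0000, 7.0000]] (det J = -85.0000).
Solving J·Δ = −F gives Δ = (-0.8353, -0.1412).
Then the next iterate is (x, y)₁ = (0.1647, 0.8588).
Re-evaluating at (0.1647, 0.8588): F = (-1.570605, 0.828694), so ‖F‖₂ = 1.7758.

1.7758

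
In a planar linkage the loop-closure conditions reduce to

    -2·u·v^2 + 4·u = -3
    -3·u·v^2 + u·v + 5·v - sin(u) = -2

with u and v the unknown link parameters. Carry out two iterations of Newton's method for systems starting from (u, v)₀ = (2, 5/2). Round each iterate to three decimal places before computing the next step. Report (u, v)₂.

(1.322, 1.813)

At (2, 5/2): F = (-14.000, -18.90930).
Jacobian J = [[-2·v^2 + 4, -4·u·v], [-3·v^2 + v - cos(u), -6·u·v + u + 5]].
At the point, J = [[-8.500, -20.000], [-15.83385, -23.000]] (det J = -121.17706).
Solving J·Δ = −F gives Δ = (-0.464, -0.503).
Then the next iterate is (u, v)₁ = (1.536, 1.997).
Round to (1.536, 1.997) and repeat: F = (-3.10716, -4.32375), J = [[-3.97602, -12.26957], [-10.00182, -11.86835]].
Δ = (-0.214, -0.184), so (u, v)₂ = (1.322, 1.813).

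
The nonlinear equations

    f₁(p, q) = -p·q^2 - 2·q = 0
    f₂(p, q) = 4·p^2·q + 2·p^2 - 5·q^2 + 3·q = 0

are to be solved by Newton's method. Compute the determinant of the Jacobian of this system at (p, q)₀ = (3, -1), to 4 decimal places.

-1.0000

J = [[-q^2, -2·p·q - 2], [8·p·q + 4·p, 4·p^2 - 10·q + 3]].
At the point, J = [[-1.0000, 4.0000], [-12.0000, 49.0000]].
det J = -1.0000.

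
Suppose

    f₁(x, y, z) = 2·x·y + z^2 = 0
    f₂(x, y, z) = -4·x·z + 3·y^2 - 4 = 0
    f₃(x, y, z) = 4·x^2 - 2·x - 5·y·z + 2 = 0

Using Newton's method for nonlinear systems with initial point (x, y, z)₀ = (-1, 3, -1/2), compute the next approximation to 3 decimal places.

At (-1, 3, -1/2): F = (-5.750, 21.000, 15.500).
Jacobian J = [[2·y, 2·x, 2·z], [-4·z, 6·y, -4·x], [8·x - 2, -5·z, -5·y]].
At the point, J = [[6.000, -2.000, -1.000], [2.000, 18.000, 4.000], [-10.000, 2.500, -15.000]] (det J = -1845.000).
Solving J·Δ = −F gives Δ = (0.587, -1.325, 0.421).
Then the next iterate is (x, y, z)₁ = (-0.413, 1.675, -0.079).

(-0.413, 1.675, -0.079)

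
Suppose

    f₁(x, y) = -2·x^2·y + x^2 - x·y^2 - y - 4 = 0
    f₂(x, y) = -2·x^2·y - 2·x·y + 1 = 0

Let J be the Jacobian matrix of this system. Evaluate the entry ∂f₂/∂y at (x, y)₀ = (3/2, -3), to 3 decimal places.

-7.500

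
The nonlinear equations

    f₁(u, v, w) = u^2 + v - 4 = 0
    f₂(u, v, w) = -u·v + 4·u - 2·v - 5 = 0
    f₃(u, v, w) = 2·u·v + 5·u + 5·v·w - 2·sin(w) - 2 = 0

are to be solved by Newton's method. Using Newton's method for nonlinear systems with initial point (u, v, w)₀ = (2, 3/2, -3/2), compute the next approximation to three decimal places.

(1.838, 0.649, -2.373)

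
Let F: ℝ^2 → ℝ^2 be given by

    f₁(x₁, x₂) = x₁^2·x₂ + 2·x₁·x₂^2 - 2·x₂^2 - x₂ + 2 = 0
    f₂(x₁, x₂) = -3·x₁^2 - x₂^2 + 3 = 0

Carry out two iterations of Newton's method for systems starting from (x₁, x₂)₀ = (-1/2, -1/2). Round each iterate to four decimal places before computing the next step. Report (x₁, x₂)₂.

(-0.9000, -0.8000)

At (-1/2, -1/2): F = (1.6250, 2.0000).
Jacobian J = [[2·x₁·x₂ + 2·x₂^2, x₁^2 + 4·x₁·x₂ - 4·x₂ - 1], [-6·x₁, -2·x₂]].
At the point, J = [[1.0000, 2.2500], [3.0000, 1.0000]] (det J = -5.7500).
Solving J·Δ = −F gives Δ = (-0.5000, -0.5000).
Then the next iterate is (x₁, x₂)₁ = (-1.0000, -1.0000).
Round to (-1.0000, -1.0000) and repeat: F = (-2.0000, -1.0000), J = [[4.0000, 8.0000], [6.0000, 2.0000]].
Δ = (0.1000, 0.2000), so (x₁, x₂)₂ = (-0.9000, -0.8000).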